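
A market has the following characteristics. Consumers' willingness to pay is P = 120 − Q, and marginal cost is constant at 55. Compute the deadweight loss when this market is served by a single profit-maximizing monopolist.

DWL = 528.125

Competitive firms price at marginal cost: P = 55, giving Q = 65.
Monopoly sets MR = MC: 120 − 2Q = 55 ⇒ Q = 32.5, P = 120 − 32.5 = 87.5.
DWL is the triangle between Q = 32.5 and Q = 65: ½·(65 − 32.5)·(87.5 − 55) = 528.125.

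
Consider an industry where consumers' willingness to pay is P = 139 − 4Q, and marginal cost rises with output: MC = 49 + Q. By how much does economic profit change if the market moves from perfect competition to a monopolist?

π rises by 288

Competitive equilibrium sets price equal to marginal cost: 139 − 4Q = 49 + Q, so Q = 18 and P = 67.
Profit = 67·18 − (49·18 + ½·1·18²) = 162.
The monopolist equates marginal revenue to marginal cost: 139 − 8Q = 49 + Q, so Q = 10. From demand, P = 99.
Profit = 99·10 − (49·10 + ½·1·10²) = 450.
Change in economic profit: 450 − 162 = 288.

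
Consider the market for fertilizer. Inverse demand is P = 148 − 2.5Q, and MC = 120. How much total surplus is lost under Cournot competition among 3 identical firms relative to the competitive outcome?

DWL = 9.8

Under competition P = MC = 120, so Q = (148 − 120)/2.5 = 11.2.
With 3 symmetric Cournot firms, each firm's FOC gives 148 − 10q = 120, so q = 2.8, Q = 3·2.8 = 8.4, and P = 127.
DWL is the triangle between Q = 8.4 and Q = 11.2: ½·(11.2 − 8.4)·(127 − 120) = 9.8.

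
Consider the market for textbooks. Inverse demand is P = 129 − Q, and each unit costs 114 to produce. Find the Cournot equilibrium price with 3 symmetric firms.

Cournot with 3 identical firms: the symmetric best-response condition is 129 − 4q = 114. Each firm produces q = 3.75, total output Q = 11.25, price P = 117.75.

P = 117.75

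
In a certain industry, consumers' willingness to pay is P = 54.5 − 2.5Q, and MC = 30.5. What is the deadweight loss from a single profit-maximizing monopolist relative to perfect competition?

Under competition P = MC = 30.5, so Q = (54.5 − 30.5)/2.5 = 9.6.
Monopoly sets MR = MC: 54.5 − 5Q = 30.5 ⇒ Q = 4.8, P = 54.5 − 2.5·4.8 = 42.5.
DWL is the triangle between Q = 4.8 and Q = 9.6: ½·(9.6 − 4.8)·(42.5 − 30.5) = 28.8.

DWL = 28.8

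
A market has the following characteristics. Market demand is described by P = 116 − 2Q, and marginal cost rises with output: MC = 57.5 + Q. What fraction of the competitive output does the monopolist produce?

A monopolist chooses Q where MR = MC. MR = 116 − 4Q; setting this equal to 57.5 + Q gives Q = 11.7 and P = 92.6.
Under competition P = MC: 116 − 2Q = 57.5 + Q ⇒ Q = 19.5, P = 77.
Ratio Q_m/Q_c = 11.7/19.5 = 0.6.

Q_m/Q_c = 0.6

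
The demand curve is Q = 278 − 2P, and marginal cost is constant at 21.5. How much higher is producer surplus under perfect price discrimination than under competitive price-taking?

Producer surplus rises by 13806.25

Inverting demand: P = 139 − 0.5Q.
Competitive firms price at marginal cost: P = 21.5, giving Q = 235.
PS = (21.5 − 21.5)·235 = 0.
With perfect price discrimination, output is the efficient level Q = 235 (where demand meets MC), but every buyer pays their willingness to pay: CS = 0 and PS = total surplus.
PS = ½·(139 − 21.5)·235 = 13806.25.
Change in producer surplus: 13806.25 − 0 = 13806.25.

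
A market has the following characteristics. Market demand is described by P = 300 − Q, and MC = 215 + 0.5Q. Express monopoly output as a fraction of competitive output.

The monopolist equates marginal revenue to marginal cost: 300 − 2Q = 215 + 0.5Q, so Q = 34. From demand, P = 266.
Under competition P = MC: 300 − Q = 215 + 0.5Q ⇒ Q = 170/3, P = 730/3.
Ratio Q_m/Q_c = 34/(170/3) = 0.6.

Q_m/Q_c = 0.6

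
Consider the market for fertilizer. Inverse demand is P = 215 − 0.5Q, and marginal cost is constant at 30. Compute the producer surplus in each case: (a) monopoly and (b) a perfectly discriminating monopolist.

A monopolist chooses Q where MR = MC. MR = 215 − Q; setting this equal to 30 gives Q = 185 and P = 122.5.
PS = (122.5 − 30)·185 = 17112.5.
With perfect price discrimination, output is the efficient level Q = 370 (where demand meets MC), but every buyer pays their willingness to pay: CS = 0 and PS = total surplus.
PS = ½·(215 − 30)·370 = 34225.

Monopoly: PS = 17112.5; Perfect PD: PS = 34225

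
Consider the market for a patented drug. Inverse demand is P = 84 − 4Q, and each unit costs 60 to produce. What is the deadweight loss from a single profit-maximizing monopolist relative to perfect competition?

Under competition P = MC = 60, so Q = (84 − 60)/4 = 6.
The monopolist equates marginal revenue to marginal cost: 84 − 8Q = 60, so Q = 3. From demand, P = 72.
DWL is the triangle between Q = 3 and Q = 6: ½·(6 − 3)·(72 − 60) = 18.

DWL = 18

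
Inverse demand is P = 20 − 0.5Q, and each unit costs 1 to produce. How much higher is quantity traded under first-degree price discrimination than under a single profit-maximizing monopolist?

Monopoly sets MR = MC: 20 − Q = 1 ⇒ Q = 19, P = 20 − 0.5·19 = 10.5.
Under first-degree price discrimination the firm charges each unit its demand price and produces up to where P = MC, i.e. Q = 38. Consumer surplus is zero; producer surplus equals total surplus.
Change in quantity traded: 38 − 19 = 19.

Q rises by 19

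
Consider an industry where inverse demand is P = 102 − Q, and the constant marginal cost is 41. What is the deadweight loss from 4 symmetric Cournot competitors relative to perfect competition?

DWL = 74.42

Competitive firms price at marginal cost: P = 41, giving Q = 61.
In a 4-firm Cournot equilibrium, symmetry and the first-order condition give q = (102 − 41)/(5) = 12.2. So Q = 48.8 and P = 53.2.
DWL is the triangle between Q = 48.8 and Q = 61: ½·(61 − 48.8)·(53.2 − 41) = 74.42.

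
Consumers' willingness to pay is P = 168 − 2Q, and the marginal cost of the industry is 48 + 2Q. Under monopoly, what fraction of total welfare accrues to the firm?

PS/TS = 0.75

A monopolist chooses Q where MR = MC. MR = 168 − 4Q; setting this equal to 48 + 2Q gives Q = 20 and P = 128.
CS = ½·(168 − 128)·20 = 400.
PS = P·Q − VC(Q) = 128·20 − (48·20 + ½·2·20²) = 1200.
Share captured = PS/TS = 1200/1600 = 0.75.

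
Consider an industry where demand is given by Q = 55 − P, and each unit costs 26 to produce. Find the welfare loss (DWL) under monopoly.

Inverting demand: P = 55 − Q.
Under competition P = MC = 26, so Q = (55 − 26)/1 = 29.
The monopolist equates marginal revenue to marginal cost: 55 − 2Q = 26, so Q = 14.5. From demand, P = 40.5.
DWL is the triangle between Q = 14.5 and Q = 29: ½·(29 − 14.5)·(40.5 − 26) = 105.125.

DWL = 105.125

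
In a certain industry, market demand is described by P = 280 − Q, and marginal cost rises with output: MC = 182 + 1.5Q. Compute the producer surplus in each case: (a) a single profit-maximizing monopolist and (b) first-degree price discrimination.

A monopolist chooses Q where MR = MC. MR = 280 − 2Q; setting this equal to 182 + 1.5Q gives Q = 28 and P = 252.
PS = P·Q − VC(Q) = 252·28 − (182·28 + ½·1.5·28²) = 1372.
A perfectly discriminating monopolist sells every unit with P(Q) ≥ MC(Q), so output equals the competitive quantity Q = 39.2. Each buyer pays their reservation price, so CS = 0 and the firm captures all surplus.
PS = ½·(280 − 182)·39.2 = 1920.8.

Monopoly: PS = 1372; Perfect PD: PS = 1920.8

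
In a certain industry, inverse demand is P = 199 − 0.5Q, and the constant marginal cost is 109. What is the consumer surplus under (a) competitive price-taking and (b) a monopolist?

Competition: CS = 8100; Monopoly: CS = 2025

Under competition P = MC = 109, so Q = (199 − 109)/0.5 = 180.
CS = ½·(199 − 109)·180 = 8100.
The monopolist equates marginal revenue to marginal cost: 199 − Q = 109, so Q = 90. From demand, P = 154.
CS = ½·(199 − 154)·90 = 2025.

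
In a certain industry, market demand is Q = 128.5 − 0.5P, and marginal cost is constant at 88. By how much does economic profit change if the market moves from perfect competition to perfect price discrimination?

Inverting demand: P = 257 − 2Q.
Under competition P = MC = 88, so Q = (257 − 88)/2 = 84.5.
Profit = (88 − 88)·84.5 = 0.
With perfect price discrimination, output is the efficient level Q = 84.5 (where demand meets MC), but every buyer pays their willingness to pay: CS = 0 and PS = total surplus.
PS equals the full surplus area, 7140.25. Profit = 7140.25 = 7140.25.
Change in economic profit: 7140.25 − 0 = 7140.25.

Economic profit rises by 7140.25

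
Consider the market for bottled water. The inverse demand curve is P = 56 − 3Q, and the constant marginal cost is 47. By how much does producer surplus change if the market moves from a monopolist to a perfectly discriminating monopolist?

Monopoly sets MR = MC: 56 − 6Q = 47 ⇒ Q = 1.5, P = 56 − 3·1.5 = 51.5.
PS = (51.5 − 47)·1.5 = 6.75.
A perfectly discriminating monopolist sells every unit with P(Q) ≥ MC(Q), so output equals the competitive quantity Q = 3. Each buyer pays their reservation price, so CS = 0 and the firm captures all surplus.
PS = ½·(56 − 47)·3 = 13.5.
Change in producer surplus: 13.5 − 6.75 = 6.75.

PS rises by 6.75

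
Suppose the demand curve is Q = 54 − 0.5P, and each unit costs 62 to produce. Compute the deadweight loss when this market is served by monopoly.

Inverting demand: P = 108 − 2Q.
Competitive firms price at marginal cost: P = 62, giving Q = 23.
A monopolist chooses Q where MR = MC. MR = 108 − 4Q; setting this equal to 62 gives Q = 11.5 and P = 85.
DWL is the triangle between Q = 11.5 and Q = 23: ½·(23 − 11.5)·(85 − 62) = 132.25.

DWL = 132.25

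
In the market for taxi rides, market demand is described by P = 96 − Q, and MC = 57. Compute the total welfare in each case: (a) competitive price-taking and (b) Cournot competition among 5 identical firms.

Competitive firms price at marginal cost: P = 57, giving Q = 39.
CS = ½·(96 − 57)·39 = 760.5; PS = (57 − 57)·39 = 0; TS = 760.5.
With 5 symmetric Cournot firms, each firm's FOC gives 96 − 6q = 57, so q = 6.5, Q = 5·6.5 = 32.5, and P = 63.5.
CS = ½·(96 − 63.5)·32.5 = 528.125; PS = (63.5 − 57)·32.5 = 211.25; TS = 739.375.

Competition: TS = 760.5; Cournot: TS = 739.375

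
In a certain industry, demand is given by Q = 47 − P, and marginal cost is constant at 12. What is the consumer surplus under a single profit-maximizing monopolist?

Inverting demand: P = 47 − Q.
A monopolist chooses Q where MR = MC. MR = 47 − 2Q; setting this equal to 12 gives Q = 17.5 and P = 29.5.
CS = ½·(47 − 29.5)·17.5 = 153.125.

CS = 153.125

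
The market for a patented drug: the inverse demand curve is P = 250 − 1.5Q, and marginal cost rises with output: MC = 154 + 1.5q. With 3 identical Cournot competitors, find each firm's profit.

π_i = 368.64

In a 3-firm Cournot equilibrium, symmetry and the first-order condition give q = (250 − 154)/(7.5) = 12.8. So Q = 38.4 and P = 192.4.
Each firm's profit = 192.4·12.8 − (154·12.8 + ½·1.5·12.8²) = 368.64.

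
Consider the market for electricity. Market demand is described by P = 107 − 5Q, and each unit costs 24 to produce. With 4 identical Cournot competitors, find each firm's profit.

In a 4-firm Cournot equilibrium, symmetry and the first-order condition give q = (107 − 24)/(25) = 3.32. So Q = 13.28 and P = 40.6.
Each firm's profit = (40.6 − 24)·3.32 = 55.112.

π_i = 55.112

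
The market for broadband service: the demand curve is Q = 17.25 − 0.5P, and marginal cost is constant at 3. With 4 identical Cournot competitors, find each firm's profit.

π_i = 19.845

Inverting demand: P = 34.5 − 2Q.
With 4 symmetric Cournot firms, each firm's FOC gives 34.5 − 10q = 3, so q = 3.15, Q = 4·3.15 = 12.6, and P = 9.3.
Each firm's profit = (9.3 − 3)·3.15 = 19.845.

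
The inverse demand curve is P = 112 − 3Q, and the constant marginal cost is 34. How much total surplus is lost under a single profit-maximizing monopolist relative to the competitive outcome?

Competitive firms price at marginal cost: P = 34, giving Q = 26.
Monopoly sets MR = MC: 112 − 6Q = 34 ⇒ Q = 13, P = 112 − 3·13 = 73.
DWL is the triangle between Q = 13 and Q = 26: ½·(26 − 13)·(73 − 34) = 253.5.

DWL = 253.5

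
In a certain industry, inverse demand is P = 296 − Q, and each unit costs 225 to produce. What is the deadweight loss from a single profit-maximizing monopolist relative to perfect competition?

Under competition P = MC = 225, so Q = (296 − 225)/1 = 71.
A monopolist chooses Q where MR = MC. MR = 296 − 2Q; setting this equal to 225 gives Q = 35.5 and P = 260.5.
DWL is the triangle between Q = 35.5 and Q = 71: ½·(71 − 35.5)·(260.5 − 225) = 630.125.

DWL = 630.125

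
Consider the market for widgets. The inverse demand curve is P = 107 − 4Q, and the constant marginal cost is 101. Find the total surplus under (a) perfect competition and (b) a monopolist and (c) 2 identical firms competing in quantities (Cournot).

Competition: TS = 4.5; Monopoly: TS = 3.375; Cournot: TS = 4

Under competition P = MC = 101, so Q = (107 − 101)/4 = 1.5.
CS = ½·(107 − 101)·1.5 = 4.5; PS = (101 − 101)·1.5 = 0; TS = 4.5.
A monopolist chooses Q where MR = MC. MR = 107 − 8Q; setting this equal to 101 gives Q = 0.75 and P = 104.
CS = ½·(107 − 104)·0.75 = 1.125; PS = (104 − 101)·0.75 = 2.25; TS = 3.375.
Cournot with 2 identical firms: the symmetric best-response condition is 107 − 12q = 101. Each firm produces q = 0.5, total output Q = 1, price P = 103.
CS = ½·(107 − 103)·1 = 2; PS = (103 − 101)·1 = 2; TS = 4.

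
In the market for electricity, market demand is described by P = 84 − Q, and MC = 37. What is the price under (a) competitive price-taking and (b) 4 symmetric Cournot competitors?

Perfect competition: P = MC = 37, so 84 − Q = 37 and Q = 47.
With 4 symmetric Cournot firms, each firm's FOC gives 84 − 5q = 37, so q = 9.4, Q = 4·9.4 = 37.6, and P = 46.4.

Competition: P = 37; Cournot: P = 46.4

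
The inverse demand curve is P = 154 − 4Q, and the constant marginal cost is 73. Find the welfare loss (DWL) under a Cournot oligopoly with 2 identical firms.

DWL = 91.125

Perfect competition: P = MC = 73, so 154 − 4Q = 73 and Q = 20.25.
Cournot with 2 identical firms: the symmetric best-response condition is 154 − 12q = 73. Each firm produces q = 6.75, total output Q = 13.5, price P = 100.
DWL is the triangle between Q = 13.5 and Q = 20.25: ½·(20.25 − 13.5)·(100 − 73) = 91.125.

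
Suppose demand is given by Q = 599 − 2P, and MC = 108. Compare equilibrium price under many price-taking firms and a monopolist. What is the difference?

Inverting demand: P = 299.5 − 0.5Q.
Perfect competition: P = MC = 108, so 299.5 − 0.5Q = 108 and Q = 383.
A monopolist chooses Q where MR = MC. MR = 299.5 − Q; setting this equal to 108 gives Q = 191.5 and P = 203.75.
Change in equilibrium price: 203.75 − 108 = 95.75.

Equilibrium price rises by 95.75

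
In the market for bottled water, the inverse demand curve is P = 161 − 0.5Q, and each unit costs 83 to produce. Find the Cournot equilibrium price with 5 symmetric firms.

Cournot with 5 identical firms: the symmetric best-response condition is 161 − 3q = 83. Each firm produces q = 26, total output Q = 130, price P = 96.

P = 96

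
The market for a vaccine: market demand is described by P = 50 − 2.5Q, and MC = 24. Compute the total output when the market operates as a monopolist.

Q = 5.2

A monopolist chooses Q where MR = MC. MR = 50 − 5Q; setting this equal to 24 gives Q = 5.2 and P = 37.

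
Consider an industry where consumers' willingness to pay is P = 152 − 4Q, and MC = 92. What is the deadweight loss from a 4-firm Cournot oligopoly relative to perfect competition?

Perfect competition: P = MC = 92, so 152 − 4Q = 92 and Q = 15.
In a 4-firm Cournot equilibrium, symmetry and the first-order condition give q = (152 − 92)/(20) = 3. So Q = 12 and P = 104.
DWL is the triangle between Q = 12 and Q = 15: ½·(15 − 12)·(104 − 92) = 18.

DWL = 18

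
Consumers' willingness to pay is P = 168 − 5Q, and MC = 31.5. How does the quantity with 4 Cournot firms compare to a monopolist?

With 4 symmetric Cournot firms, each firm's FOC gives 168 − 25q = 31.5, so q = 5.46, Q = 4·5.46 = 21.84, and P = 58.8.
The monopolist equates marginal revenue to marginal cost: 168 − 10Q = 31.5, so Q = 13.65. From demand, P = 99.75.

Cournot: Q = 21.84; Monopoly: Q = 13.65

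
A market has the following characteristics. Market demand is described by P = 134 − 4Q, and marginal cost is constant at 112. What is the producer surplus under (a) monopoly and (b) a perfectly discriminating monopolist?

Monopoly: PS = 30.25; Perfect PD: PS = 60.5

Monopoly sets MR = MC: 134 − 8Q = 112 ⇒ Q = 2.75, P = 134 − 4·2.75 = 123.
PS = (123 − 112)·2.75 = 30.25.
A perfectly discriminating monopolist sells every unit with P(Q) ≥ MC(Q), so output equals the competitive quantity Q = 5.5. Each buyer pays their reservation price, so CS = 0 and the firm captures all surplus.
PS = ½·(134 − 112)·5.5 = 60.5.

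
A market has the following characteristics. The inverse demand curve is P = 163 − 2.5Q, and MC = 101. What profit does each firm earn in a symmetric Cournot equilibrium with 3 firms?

With 3 symmetric Cournot firms, each firm's FOC gives 163 − 10q = 101, so q = 6.2, Q = 3·6.2 = 18.6, and P = 116.5.
Each firm's profit = (116.5 − 101)·6.2 = 96.1.

π_i = 96.1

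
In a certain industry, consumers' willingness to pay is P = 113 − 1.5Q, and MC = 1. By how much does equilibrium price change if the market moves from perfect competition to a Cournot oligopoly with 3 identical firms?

Competitive firms price at marginal cost: P = 1, giving Q = 224/3.
Cournot with 3 identical firms: the symmetric best-response condition is 113 − 6q = 1. Each firm produces q = 56/3, total output Q = 56, price P = 29.
Change in equilibrium price: 29 − 1 = 28.

P rises by 28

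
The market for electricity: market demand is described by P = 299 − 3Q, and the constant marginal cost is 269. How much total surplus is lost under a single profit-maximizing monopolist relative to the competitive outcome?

Perfect competition: P = MC = 269, so 299 − 3Q = 269 and Q = 10.
A monopolist chooses Q where MR = MC. MR = 299 − 6Q; setting this equal to 269 gives Q = 5 and P = 284.
DWL is the triangle between Q = 5 and Q = 10: ½·(10 − 5)·(284 − 269) = 37.5.

DWL = 37.5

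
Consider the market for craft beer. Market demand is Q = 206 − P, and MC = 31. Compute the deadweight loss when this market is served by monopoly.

Inverting demand: P = 206 − Q.
Perfect competition: P = MC = 31, so 206 − Q = 31 and Q = 175.
A monopolist chooses Q where MR = MC. MR = 206 − 2Q; setting this equal to 31 gives Q = 87.5 and P = 118.5.
DWL is the triangle between Q = 87.5 and Q = 175: ½·(175 − 87.5)·(118.5 − 31) = 3828.125.

DWL = 3828.125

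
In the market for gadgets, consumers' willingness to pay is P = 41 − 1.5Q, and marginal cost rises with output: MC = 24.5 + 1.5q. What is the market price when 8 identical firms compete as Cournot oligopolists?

P = 27.8

In a 8-firm Cournot equilibrium, symmetry and the first-order condition give q = (41 − 24.5)/(15) = 1.1. So Q = 8.8 and P = 27.8.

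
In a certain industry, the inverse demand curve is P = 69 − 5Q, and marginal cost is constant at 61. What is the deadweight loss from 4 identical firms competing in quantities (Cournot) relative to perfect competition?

DWL = 0.256

Under competition P = MC = 61, so Q = (69 − 61)/5 = 1.6.
In a 4-firm Cournot equilibrium, symmetry and the first-order condition give q = (69 − 61)/(25) = 0.32. So Q = 1.28 and P = 62.6.
DWL is the triangle between Q = 1.28 and Q = 1.6: ½·(1.6 − 1.28)·(62.6 − 61) = 0.256.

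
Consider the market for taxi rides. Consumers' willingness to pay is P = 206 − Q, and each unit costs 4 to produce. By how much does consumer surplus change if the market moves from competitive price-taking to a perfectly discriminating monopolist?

Consumer surplus falls by 20402

Under competition P = MC = 4, so Q = (206 − 4)/1 = 202.
CS = ½·(206 − 4)·202 = 20402.
A perfectly discriminating monopolist sells every unit with P(Q) ≥ MC(Q), so output equals the competitive quantity Q = 202. Each buyer pays their reservation price, so CS = 0 and the firm captures all surplus.
CS = 0.
Change in consumer surplus: 0 − 20402 = −20402.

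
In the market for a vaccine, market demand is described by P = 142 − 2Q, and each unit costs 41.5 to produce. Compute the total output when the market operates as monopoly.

Q = 25.125

A monopolist chooses Q where MR = MC. MR = 142 − 4Q; setting this equal to 41.5 gives Q = 25.125 and P = 91.75.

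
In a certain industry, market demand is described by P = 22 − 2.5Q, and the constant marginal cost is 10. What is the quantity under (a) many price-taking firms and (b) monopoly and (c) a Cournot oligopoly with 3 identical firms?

Under competition P = MC = 10, so Q = (22 − 10)/2.5 = 4.8.
The monopolist equates marginal revenue to marginal cost: 22 − 5Q = 10, so Q = 2.4. From demand, P = 16.
In a 3-firm Cournot equilibrium, symmetry and the first-order condition give q = (22 − 10)/(10) = 1.2. So Q = 3.6 and P = 13.

Competition: Q = 4.8; Monopoly: Q = 2.4; Cournot: Q = 3.6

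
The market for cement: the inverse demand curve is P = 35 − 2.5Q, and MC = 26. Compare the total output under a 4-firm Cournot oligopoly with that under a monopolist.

Cournot: Q = 2.88; Monopoly: Q = 1.8

In a 4-firm Cournot equilibrium, symmetry and the first-order condition give q = (35 − 26)/(12.5) = 0.72. So Q = 2.88 and P = 27.8.
The monopolist equates marginal revenue to marginal cost: 35 − 5Q = 26, so Q = 1.8. From demand, P = 30.5.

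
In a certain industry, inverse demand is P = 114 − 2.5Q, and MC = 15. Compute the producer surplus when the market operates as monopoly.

The monopolist equates marginal revenue to marginal cost: 114 − 5Q = 15, so Q = 19.8. From demand, P = 64.5.
PS = (64.5 − 15)·19.8 = 980.1.

PS = 980.1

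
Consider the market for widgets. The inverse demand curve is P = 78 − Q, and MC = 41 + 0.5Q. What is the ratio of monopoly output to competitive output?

A monopolist chooses Q where MR = MC. MR = 78 − 2Q; setting this equal to 41 + 0.5Q gives Q = 14.8 and P = 63.2.
Under competition P = MC: 78 − Q = 41 + 0.5Q ⇒ Q = 74/3, P = 160/3.
Ratio Q_m/Q_c = 14.8/(74/3) = 0.6.

Q_m/Q_c = 0.6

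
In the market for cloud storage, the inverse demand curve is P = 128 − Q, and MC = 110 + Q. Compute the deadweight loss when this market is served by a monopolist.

Under competition P = MC: 128 − Q = 110 + Q ⇒ Q = 9, P = 119.
A monopolist chooses Q where MR = MC. MR = 128 − 2Q; setting this equal to 110 + Q gives Q = 6 and P = 122.
CS = ½·(128 − 119)·9 = 40.5; PS = (119·9 − 110·9 − ½·1·9²) = 40.5; TS = 81.
CS = ½·(128 − 122)·6 = 18; PS = (122·6 − 110·6 − ½·1·6²) = 54; TS = 72.
DWL = 81 − 72 = 9.

DWL = 9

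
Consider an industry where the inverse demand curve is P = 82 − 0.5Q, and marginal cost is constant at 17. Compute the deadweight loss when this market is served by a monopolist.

DWL = 1056.25

Perfect competition: P = MC = 17, so 82 − 0.5Q = 17 and Q = 130.
A monopolist chooses Q where MR = MC. MR = 82 − Q; setting this equal to 17 gives Q = 65 and P = 49.5.
DWL is the triangle between Q = 65 and Q = 130: ½·(130 − 65)·(49.5 − 17) = 1056.25.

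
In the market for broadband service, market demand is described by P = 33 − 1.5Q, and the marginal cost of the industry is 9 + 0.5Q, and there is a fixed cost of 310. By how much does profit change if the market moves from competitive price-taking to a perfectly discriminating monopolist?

Under competition P = MC: 33 − 1.5Q = 9 + 0.5Q ⇒ Q = 12, P = 15.
Profit = 15·12 − (9·12 + ½·0.5·12²) − 310 = −274.
With perfect price discrimination, output is the efficient level Q = 12 (where demand meets MC), but every buyer pays their willingness to pay: CS = 0 and PS = total surplus.
PS equals the full surplus area, 144. Profit = 144 − 310 = −166.
Change in profit: −166 − −274 = 108.

π rises by 108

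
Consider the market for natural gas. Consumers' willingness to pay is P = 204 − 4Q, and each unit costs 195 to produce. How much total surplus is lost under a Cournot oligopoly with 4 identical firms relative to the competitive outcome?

DWL = 0.405

Perfect competition: P = MC = 195, so 204 − 4Q = 195 and Q = 2.25.
With 4 symmetric Cournot firms, each firm's FOC gives 204 − 20q = 195, so q = 0.45, Q = 4·0.45 = 1.8, and P = 196.8.
DWL is the triangle between Q = 1.8 and Q = 2.25: ½·(2.25 − 1.8)·(196.8 − 195) = 0.405.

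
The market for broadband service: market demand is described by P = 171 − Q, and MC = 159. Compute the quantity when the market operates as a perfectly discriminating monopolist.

Q = 12

With perfect price discrimination, output is the efficient level Q = 12 (where demand meets MC), but every buyer pays their willingness to pay: CS = 0 and PS = total surplus.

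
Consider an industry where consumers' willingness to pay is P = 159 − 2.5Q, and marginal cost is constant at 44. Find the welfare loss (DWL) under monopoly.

Under competition P = MC = 44, so Q = (159 − 44)/2.5 = 46.
A monopolist chooses Q where MR = MC. MR = 159 − 5Q; setting this equal to 44 gives Q = 23 and P = 101.5.
DWL is the triangle between Q = 23 and Q = 46: ½·(46 − 23)·(101.5 − 44) = 661.25.

DWL = 661.25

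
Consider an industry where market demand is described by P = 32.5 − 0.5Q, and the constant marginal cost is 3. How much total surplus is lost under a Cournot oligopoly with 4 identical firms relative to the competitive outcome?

Perfect competition: P = MC = 3, so 32.5 − 0.5Q = 3 and Q = 59.
Cournot with 4 identical firms: the symmetric best-response condition is 32.5 − 2.5q = 3. Each firm produces q = 11.8, total output Q = 47.2, price P = 8.9.
DWL is the triangle between Q = 47.2 and Q = 59: ½·(59 − 47.2)·(8.9 − 3) = 34.81.

DWL = 34.81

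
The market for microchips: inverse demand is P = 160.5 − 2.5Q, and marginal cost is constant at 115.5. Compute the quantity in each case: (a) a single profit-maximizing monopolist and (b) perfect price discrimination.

Monopoly: Q = 9; Perfect PD: Q = 18

The monopolist equates marginal revenue to marginal cost: 160.5 − 5Q = 115.5, so Q = 9. From demand, P = 138.
A perfectly discriminating monopolist sells every unit with P(Q) ≥ MC(Q), so output equals the competitive quantity Q = 18. Each buyer pays their reservation price, so CS = 0 and the firm captures all surplus.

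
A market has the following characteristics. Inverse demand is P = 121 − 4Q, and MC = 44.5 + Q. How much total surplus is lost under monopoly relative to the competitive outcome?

DWL = 115.6

Competitive equilibrium sets price equal to marginal cost: 121 − 4Q = 44.5 + Q, so Q = 15.3 and P = 59.8.
The monopolist equates marginal revenue to marginal cost: 121 − 8Q = 44.5 + Q, so Q = 8.5. From demand, P = 87.
CS = ½·(121 − 59.8)·15.3 = 468.18; PS = (59.8·15.3 − 44.5·15.3 − ½·1·15.3²) = 117.045; TS = 585.225.
CS = ½·(121 − 87)·8.5 = 144.5; PS = (87·8.5 − 44.5·8.5 − ½·1·8.5²) = 325.125; TS = 469.625.
DWL = 585.225 − 469.625 = 115.6.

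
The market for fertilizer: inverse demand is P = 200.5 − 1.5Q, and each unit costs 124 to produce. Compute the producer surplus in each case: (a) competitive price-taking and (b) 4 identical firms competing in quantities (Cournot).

Competition: PS = 0; Cournot: PS = 624.24

Competitive firms price at marginal cost: P = 124, giving Q = 51.
PS = (124 − 124)·51 = 0.
In a 4-firm Cournot equilibrium, symmetry and the first-order condition give q = (200.5 − 124)/(7.5) = 10.2. So Q = 40.8 and P = 139.3.
PS = (139.3 − 124)·40.8 = 624.24.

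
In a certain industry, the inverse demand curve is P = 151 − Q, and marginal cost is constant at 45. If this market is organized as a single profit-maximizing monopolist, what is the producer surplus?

Monopoly sets MR = MC: 151 − 2Q = 45 ⇒ Q = 53, P = 151 − 53 = 98.
PS = (98 − 45)·53 = 2809.

PS = 2809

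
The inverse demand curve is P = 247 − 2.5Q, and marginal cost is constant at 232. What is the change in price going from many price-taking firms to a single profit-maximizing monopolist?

P rises by 7.5

Under competition P = MC = 232, so Q = (247 − 232)/2.5 = 6.
The monopolist equates marginal revenue to marginal cost: 247 − 5Q = 232, so Q = 3. From demand, P = 239.5.
Change in price: 239.5 − 232 = 7.5.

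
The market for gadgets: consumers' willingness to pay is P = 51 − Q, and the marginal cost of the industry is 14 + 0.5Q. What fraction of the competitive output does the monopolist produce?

Monopoly sets MR = MC: 51 − 2Q = 14 + 0.5Q ⇒ Q = 14.8, P = 51 − 14.8 = 36.2.
Competitive equilibrium sets price equal to marginal cost: 51 − Q = 14 + 0.5Q, so Q = 74/3 and P = 79/3.
Ratio Q_m/Q_c = 14.8/(74/3) = 0.6.

Q_m/Q_c = 0.6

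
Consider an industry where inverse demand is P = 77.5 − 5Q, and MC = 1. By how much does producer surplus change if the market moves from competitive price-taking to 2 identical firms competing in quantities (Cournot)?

Under competition P = MC = 1, so Q = (77.5 − 1)/5 = 15.3.
PS = (1 − 1)·15.3 = 0.
Cournot with 2 identical firms: the symmetric best-response condition is 77.5 − 15q = 1. Each firm produces q = 5.1, total output Q = 10.2, price P = 26.5.
PS = (26.5 − 1)·10.2 = 260.1.
Change in producer surplus: 260.1 − 0 = 260.1.

PS rises by 260.1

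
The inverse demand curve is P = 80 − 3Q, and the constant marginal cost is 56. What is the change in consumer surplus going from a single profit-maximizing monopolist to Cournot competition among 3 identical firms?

Monopoly sets MR = MC: 80 − 6Q = 56 ⇒ Q = 4, P = 80 − 3·4 = 68.
CS = ½·(80 − 68)·4 = 24.
In a 3-firm Cournot equilibrium, symmetry and the first-order condition give q = (80 − 56)/(12) = 2. So Q = 6 and P = 62.
CS = ½·(80 − 62)·6 = 54.
Change in consumer surplus: 54 − 24 = 30.

Consumer surplus rises by 30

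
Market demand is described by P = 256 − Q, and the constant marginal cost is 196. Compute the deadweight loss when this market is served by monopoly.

DWL = 450

Under competition P = MC = 196, so Q = (256 − 196)/1 = 60.
A monopolist chooses Q where MR = MC. MR = 256 − 2Q; setting this equal to 196 gives Q = 30 and P = 226.
DWL is the triangle between Q = 30 and Q = 60: ½·(60 − 30)·(226 − 196) = 450.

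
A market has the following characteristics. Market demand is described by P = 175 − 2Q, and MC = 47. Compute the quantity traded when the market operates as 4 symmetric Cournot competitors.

In a 4-firm Cournot equilibrium, symmetry and the first-order condition give q = (175 − 47)/(10) = 12.8. So Q = 51.2 and P = 72.6.

Q = 51.2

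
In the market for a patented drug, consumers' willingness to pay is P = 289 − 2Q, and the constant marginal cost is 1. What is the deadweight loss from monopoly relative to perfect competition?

DWL = 5184

Perfect competition: P = MC = 1, so 289 − 2Q = 1 and Q = 144.
A monopolist chooses Q where MR = MC. MR = 289 − 4Q; setting this equal to 1 gives Q = 72 and P = 145.
DWL is the triangle between Q = 72 and Q = 144: ½·(144 − 72)·(145 − 1) = 5184.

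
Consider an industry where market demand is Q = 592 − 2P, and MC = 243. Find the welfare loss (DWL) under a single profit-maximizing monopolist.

DWL = 702.25

Inverting demand: P = 296 − 0.5Q.
Competitive firms price at marginal cost: P = 243, giving Q = 106.
A monopolist chooses Q where MR = MC. MR = 296 − Q; setting this equal to 243 gives Q = 53 and P = 269.5.
DWL is the triangle between Q = 53 and Q = 106: ½·(106 − 53)·(269.5 − 243) = 702.25.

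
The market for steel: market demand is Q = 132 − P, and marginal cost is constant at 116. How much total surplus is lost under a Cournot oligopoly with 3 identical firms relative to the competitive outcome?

DWL = 8

Inverting demand: P = 132 − Q.
Under competition P = MC = 116, so Q = (132 − 116)/1 = 16.
Cournot with 3 identical firms: the symmetric best-response condition is 132 − 4q = 116. Each firm produces q = 4, total output Q = 12, price P = 120.
DWL is the triangle between Q = 12 and Q = 16: ½·(16 − 12)·(120 − 116) = 8.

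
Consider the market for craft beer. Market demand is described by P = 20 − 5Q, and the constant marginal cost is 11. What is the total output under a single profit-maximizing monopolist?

Q = 0.9

Monopoly sets MR = MC: 20 − 10Q = 11 ⇒ Q = 0.9, P = 20 − 5·0.9 = 15.5.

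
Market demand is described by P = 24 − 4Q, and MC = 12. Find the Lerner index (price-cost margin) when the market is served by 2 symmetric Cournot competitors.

With 2 symmetric Cournot firms, each firm's FOC gives 24 − 12q = 12, so q = 1, Q = 2·1 = 2, and P = 16.
Lerner index = (P − MC)/P = (16 − 12)/16 = 0.25.

Lerner index = 0.25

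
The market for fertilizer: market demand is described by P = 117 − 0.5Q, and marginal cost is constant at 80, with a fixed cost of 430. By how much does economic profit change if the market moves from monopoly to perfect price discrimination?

Economic profit rises by 684.5

The monopolist equates marginal revenue to marginal cost: 117 − Q = 80, so Q = 37. From demand, P = 98.5.
Profit = (98.5 − 80)·37 − 430 = 254.5.
A perfectly discriminating monopolist sells every unit with P(Q) ≥ MC(Q), so output equals the competitive quantity Q = 74. Each buyer pays their reservation price, so CS = 0 and the firm captures all surplus.
PS equals the full surplus area, 1369. Profit = 1369 − 430 = 939.
Change in economic profit: 939 − 254.5 = 684.5.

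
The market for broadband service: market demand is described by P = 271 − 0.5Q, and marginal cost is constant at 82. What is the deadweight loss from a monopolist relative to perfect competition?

DWL = 8930.25

Competitive firms price at marginal cost: P = 82, giving Q = 378.
A monopolist chooses Q where MR = MC. MR = 271 − Q; setting this equal to 82 gives Q = 189 and P = 176.5.
DWL is the triangle between Q = 189 and Q = 378: ½·(378 − 189)·(176.5 − 82) = 8930.25.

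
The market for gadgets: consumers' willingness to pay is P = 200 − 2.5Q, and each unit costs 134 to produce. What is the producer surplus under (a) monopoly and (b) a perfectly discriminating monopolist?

A monopolist chooses Q where MR = MC. MR = 200 − 5Q; setting this equal to 134 gives Q = 13.2 and P = 167.
PS = (167 − 134)·13.2 = 435.6.
Under first-degree price discrimination the firm charges each unit its demand price and produces up to where P = MC, i.e. Q = 26.4. Consumer surplus is zero; producer surplus equals total surplus.
PS = ½·(200 − 134)·26.4 = 871.2.

Monopoly: PS = 435.6; Perfect PD: PS = 871.2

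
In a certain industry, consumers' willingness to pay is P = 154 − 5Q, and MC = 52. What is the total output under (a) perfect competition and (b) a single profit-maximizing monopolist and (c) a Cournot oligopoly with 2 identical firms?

Competition: Q = 20.4; Monopoly: Q = 10.2; Cournot: Q = 13.6

Perfect competition: P = MC = 52, so 154 − 5Q = 52 and Q = 20.4.
Monopoly sets MR = MC: 154 − 10Q = 52 ⇒ Q = 10.2, P = 154 − 5·10.2 = 103.
In a 2-firm Cournot equilibrium, symmetry and the first-order condition give q = (154 − 52)/(15) = 6.8. So Q = 13.6 and P = 86.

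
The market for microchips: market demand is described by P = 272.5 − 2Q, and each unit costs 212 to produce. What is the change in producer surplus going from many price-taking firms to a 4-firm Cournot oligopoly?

Producer surplus rises by 292.82

Competitive firms price at marginal cost: P = 212, giving Q = 30.25.
PS = (212 − 212)·30.25 = 0.
Cournot with 4 identical firms: the symmetric best-response condition is 272.5 − 10q = 212. Each firm produces q = 6.05, total output Q = 24.2, price P = 224.1.
PS = (224.1 − 212)·24.2 = 292.82.
Change in producer surplus: 292.82 − 0 = 292.82.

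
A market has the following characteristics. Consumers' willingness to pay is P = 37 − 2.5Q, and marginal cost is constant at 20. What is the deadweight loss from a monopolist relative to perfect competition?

Competitive firms price at marginal cost: P = 20, giving Q = 6.8.
Monopoly sets MR = MC: 37 − 5Q = 20 ⇒ Q = 3.4, P = 37 − 2.5·3.4 = 28.5.
DWL is the triangle between Q = 3.4 and Q = 6.8: ½·(6.8 − 3.4)·(28.5 − 20) = 14.45.

DWL = 14.45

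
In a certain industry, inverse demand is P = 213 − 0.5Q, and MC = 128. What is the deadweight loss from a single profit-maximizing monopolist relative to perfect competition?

Perfect competition: P = MC = 128, so 213 − 0.5Q = 128 and Q = 170.
The monopolist equates marginal revenue to marginal cost: 213 − Q = 128, so Q = 85. From demand, P = 170.5.
DWL is the triangle between Q = 85 and Q = 170: ½·(170 − 85)·(170.5 − 128) = 1806.25.

DWL = 1806.25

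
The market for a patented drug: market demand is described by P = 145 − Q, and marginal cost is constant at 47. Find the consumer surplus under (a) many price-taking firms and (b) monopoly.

Under competition P = MC = 47, so Q = (145 − 47)/1 = 98.
CS = ½·(145 − 47)·98 = 4802.
Monopoly sets MR = MC: 145 − 2Q = 47 ⇒ Q = 49, P = 145 − 49 = 96.
CS = ½·(145 − 96)·49 = 1200.5.

Competition: CS = 4802; Monopoly: CS = 1200.5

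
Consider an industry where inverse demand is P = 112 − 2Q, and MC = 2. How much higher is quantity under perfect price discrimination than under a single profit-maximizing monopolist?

Q rises by 27.5

A monopolist chooses Q where MR = MC. MR = 112 − 4Q; setting this equal to 2 gives Q = 27.5 and P = 57.
Under first-degree price discrimination the firm charges each unit its demand price and produces up to where P = MC, i.e. Q = 55. Consumer surplus is zero; producer surplus equals total surplus.
Change in quantity: 55 − 27.5 = 27.5.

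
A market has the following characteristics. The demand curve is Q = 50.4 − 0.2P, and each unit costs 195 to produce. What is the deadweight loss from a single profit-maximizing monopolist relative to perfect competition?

Inverting demand: P = 252 − 5Q.
Perfect competition: P = MC = 195, so 252 − 5Q = 195 and Q = 11.4.
A monopolist chooses Q where MR = MC. MR = 252 − 10Q; setting this equal to 195 gives Q = 5.7 and P = 223.5.
DWL is the triangle between Q = 5.7 and Q = 11.4: ½·(11.4 − 5.7)·(223.5 − 195) = 81.225.

DWL = 81.225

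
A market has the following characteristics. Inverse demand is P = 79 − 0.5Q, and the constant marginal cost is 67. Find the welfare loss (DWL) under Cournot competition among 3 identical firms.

DWL = 9

Competitive firms price at marginal cost: P = 67, giving Q = 24.
With 3 symmetric Cournot firms, each firm's FOC gives 79 − 2q = 67, so q = 6, Q = 3·6 = 18, and P = 70.
DWL is the triangle between Q = 18 and Q = 24: ½·(24 − 18)·(70 − 67) = 9.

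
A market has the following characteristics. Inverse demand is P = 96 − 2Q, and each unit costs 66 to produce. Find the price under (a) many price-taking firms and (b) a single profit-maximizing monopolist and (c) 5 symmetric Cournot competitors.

Competition: P = 66; Monopoly: P = 81; Cournot: P = 71

Competitive firms price at marginal cost: P = 66, giving Q = 15.
A monopolist chooses Q where MR = MC. MR = 96 − 4Q; setting this equal to 66 gives Q = 7.5 and P = 81.
With 5 symmetric Cournot firms, each firm's FOC gives 96 − 12q = 66, so q = 2.5, Q = 5·2.5 = 12.5, and P = 71.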